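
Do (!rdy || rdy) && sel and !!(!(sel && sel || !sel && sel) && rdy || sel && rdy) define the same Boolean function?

E1: (!rdy || rdy) && sel
    = sel   (complement / identity)
E2: !!(!(sel && sel || !sel && sel) && rdy || sel && rdy)
    = !!(!sel && rdy || sel && rdy)   (distribution)
    = !!rdy   (distribution)
    = rdy   (double negation)
These differ: at rdy=0, sel=1, E1 = 1 but E2 = 0.

No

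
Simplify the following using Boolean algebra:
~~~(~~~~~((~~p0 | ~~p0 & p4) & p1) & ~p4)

~~~(~~~~~((~~p0 | ~~p0 & p4) & p1) & ~p4)
= ~~~(~~~~~(~~p0 & p1) & ~p4)   — absorption
= ~(~~~~~(~~p0 & p1) & ~p4)   — double negation
= ~(~~~(~~p0 & p1) & ~p4)   — double negation
= ~(~(~~p0 & p1) & ~p4)   — double negation
= ~(~(p0 & p1) & ~p4)   — double negation
= p0 & p1 | p4   — De Morgan

p0 & p1 | p4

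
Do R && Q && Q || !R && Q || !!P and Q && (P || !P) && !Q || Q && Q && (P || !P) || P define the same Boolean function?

E1: R && Q && Q || !R && Q || !!P
    = R && Q && Q || !R && Q || P   — double negation
    = R && Q || !R && Q || P   — idempotence
    = Q || P   — distribution
E2: Q && (P || !P) && !Q || Q && Q && (P || !P) || P
    = Q && (P || !P) || P   — distribution
    = Q || P   — complement / identity
Both reduce to Q || P, so they are equivalent.

Yes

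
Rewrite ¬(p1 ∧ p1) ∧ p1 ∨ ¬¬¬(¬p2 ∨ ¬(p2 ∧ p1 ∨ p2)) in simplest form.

p2

¬(p1 ∧ p1) ∧ p1 ∨ ¬¬¬(¬p2 ∨ ¬(p2 ∧ p1 ∨ p2))
= ¬(p1 ∧ p1) ∧ p1 ∨ ¬¬¬(¬p2 ∨ ¬p2)   [absorption]
= ¬p1 ∧ p1 ∨ ¬¬¬(¬p2 ∨ ¬p2)   [idempotence]
= ¬p1 ∧ p1 ∨ ¬¬(p2 ∧ p2)   [De Morgan]
= ¬¬(p2 ∧ p2)   [complement / identity]
= ¬¬p2   [idempotence]
= p2   [double negation]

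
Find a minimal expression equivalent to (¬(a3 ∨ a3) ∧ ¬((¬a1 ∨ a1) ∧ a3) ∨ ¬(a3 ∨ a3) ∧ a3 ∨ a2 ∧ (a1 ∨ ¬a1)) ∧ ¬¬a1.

(¬a3 ∨ a2) ∧ a1

(¬(a3 ∨ a3) ∧ ¬((¬a1 ∨ a1) ∧ a3) ∨ ¬(a3 ∨ a3) ∧ a3 ∨ a2 ∧ (a1 ∨ ¬a1)) ∧ ¬¬a1
= (¬(a3 ∨ a3) ∧ ¬a3 ∨ ¬(a3 ∨ a3) ∧ a3 ∨ a2 ∧ (a1 ∨ ¬a1)) ∧ ¬¬a1
= (¬(a3 ∨ a3) ∧ ¬a3 ∨ ¬(a3 ∨ a3) ∧ a3 ∨ a2) ∧ ¬¬a1
= (¬(a3 ∨ a3) ∨ a2) ∧ ¬¬a1
= (¬(a3 ∨ a3) ∨ a2) ∧ a1
= (¬a3 ∨ a2) ∧ a1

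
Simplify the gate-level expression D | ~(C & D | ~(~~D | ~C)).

D | ~(C & D | ~(~~D | ~C))
= D | ~(C & D | ~D & C)
= D | ~C

D | ~C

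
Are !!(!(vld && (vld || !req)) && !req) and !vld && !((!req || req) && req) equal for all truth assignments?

Yes

E1: !!(!(vld && (vld || !req)) && !req)
    = !!(!vld && !req)
    = !vld && !req
E2: !vld && !((!req || req) && req)
    = !vld && !req
Both reduce to !vld && !req, so they are equivalent.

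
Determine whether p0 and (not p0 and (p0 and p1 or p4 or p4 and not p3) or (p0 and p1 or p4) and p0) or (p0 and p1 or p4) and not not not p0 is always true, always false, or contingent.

p0 and (not p0 and (p0 and p1 or p4 or p4 and not p3) or (p0 and p1 or p4) and p0) or (p0 and p1 or p4) and not not not p0
= p0 and (not p0 and (p0 and p1 or p4) or (p0 and p1 or p4) and p0) or (p0 and p1 or p4) and not not not p0   — absorption
= p0 and (p0 and p1 or p4) or (p0 and p1 or p4) and not not not p0   — distribution
= p0 and (p0 and p1 or p4) or (p0 and p1 or p4) and not p0   — double negation
= p0 and p1 or p4   — distribution
This depends on p0, p1, p4, so it is not a constant.

contingent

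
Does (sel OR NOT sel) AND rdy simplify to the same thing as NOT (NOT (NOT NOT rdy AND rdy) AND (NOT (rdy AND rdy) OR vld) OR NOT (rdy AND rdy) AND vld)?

E1: (sel OR NOT sel) AND rdy
    = rdy   (complement / identity)
E2: NOT (NOT (NOT NOT rdy AND rdy) AND (NOT (rdy AND rdy) OR vld) OR NOT (rdy AND rdy) AND vld)
    = NOT (NOT (rdy AND rdy) AND (NOT (rdy AND rdy) OR vld) OR NOT (rdy AND rdy) AND vld)   (double negation)
    = NOT (NOT (rdy AND rdy) OR NOT (rdy AND rdy) AND vld)   (absorption)
    = NOT NOT (rdy AND rdy)   (absorption)
    = NOT NOT rdy   (idempotence)
    = rdy   (double negation)
Both reduce to rdy, so they are equivalent.

Yes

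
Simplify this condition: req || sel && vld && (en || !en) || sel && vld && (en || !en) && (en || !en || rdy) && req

req || sel && vld && (en || !en) || sel && vld && (en || !en) && (en || !en || rdy) && req
= req || sel && vld && (en || !en) || sel && vld && (en || !en) && req
= req || sel && vld && (en || !en)
= req || sel && vld

req || sel && vld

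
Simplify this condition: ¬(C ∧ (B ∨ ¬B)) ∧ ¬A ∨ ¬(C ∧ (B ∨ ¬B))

¬C

¬(C ∧ (B ∨ ¬B)) ∧ ¬A ∨ ¬(C ∧ (B ∨ ¬B))
= ¬(C ∧ (B ∨ ¬B))   [absorption]
= ¬C   [complement / identity]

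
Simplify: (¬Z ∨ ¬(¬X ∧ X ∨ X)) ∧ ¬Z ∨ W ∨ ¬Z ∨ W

(¬Z ∨ ¬(¬X ∧ X ∨ X)) ∧ ¬Z ∨ W ∨ ¬Z ∨ W
= (¬Z ∨ ¬X) ∧ ¬Z ∨ W ∨ ¬Z ∨ W   — complement / identity
= ¬Z ∨ W ∨ ¬Z ∨ W   — absorption
= ¬Z ∨ W   — idempotence

¬Z ∨ W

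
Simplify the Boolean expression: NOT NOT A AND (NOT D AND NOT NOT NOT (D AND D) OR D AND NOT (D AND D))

NOT NOT A AND (NOT D AND NOT NOT NOT (D AND D) OR D AND NOT (D AND D))
= A AND (NOT D AND NOT NOT NOT (D AND D) OR D AND NOT (D AND D))   [double negation]
= A AND (NOT D AND NOT NOT NOT (D AND D) OR D AND NOT D)   [idempotence]
= A AND (NOT D AND NOT NOT NOT D OR D AND NOT D)   [idempotence]
= A AND (NOT NOT NOT D OR D) AND NOT D   [distribution]
= A AND (NOT D OR D) AND NOT D   [double negation]
= A AND NOT D   [complement / identity]

A AND NOT D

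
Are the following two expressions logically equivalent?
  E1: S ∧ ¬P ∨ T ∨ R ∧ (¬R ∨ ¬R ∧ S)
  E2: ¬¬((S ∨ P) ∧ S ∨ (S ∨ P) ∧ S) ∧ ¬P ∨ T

Yes

E1: S ∧ ¬P ∨ T ∨ R ∧ (¬R ∨ ¬R ∧ S)
    = S ∧ ¬P ∨ T ∨ R ∧ ¬R
    = S ∧ ¬P ∨ T
E2: ¬¬((S ∨ P) ∧ S ∨ (S ∨ P) ∧ S) ∧ ¬P ∨ T
    = ¬¬((S ∨ P) ∧ S) ∧ ¬P ∨ T
    = (S ∨ P) ∧ S ∧ ¬P ∨ T
    = S ∧ ¬P ∨ T
Both reduce to S ∧ ¬P ∨ T, so they are equivalent.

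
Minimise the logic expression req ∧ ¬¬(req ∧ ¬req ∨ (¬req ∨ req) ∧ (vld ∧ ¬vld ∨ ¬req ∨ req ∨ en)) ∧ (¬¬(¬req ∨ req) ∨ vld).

req

req ∧ ¬¬(req ∧ ¬req ∨ (¬req ∨ req) ∧ (vld ∧ ¬vld ∨ ¬req ∨ req ∨ en)) ∧ (¬¬(¬req ∨ req) ∨ vld)
= req ∧ ¬¬((¬req ∨ req) ∧ (vld ∧ ¬vld ∨ ¬req ∨ req ∨ en)) ∧ (¬¬(¬req ∨ req) ∨ vld)   — complement / identity
= req ∧ ¬¬((¬req ∨ req) ∧ (¬req ∨ req ∨ en)) ∧ (¬¬(¬req ∨ req) ∨ vld)   — complement / identity
= req ∧ ¬¬(¬req ∨ req) ∧ (¬¬(¬req ∨ req) ∨ vld)   — absorption
= req ∧ ¬¬(¬req ∨ req)   — absorption
= req ∧ (¬req ∨ req)   — double negation
= req   — complement / identity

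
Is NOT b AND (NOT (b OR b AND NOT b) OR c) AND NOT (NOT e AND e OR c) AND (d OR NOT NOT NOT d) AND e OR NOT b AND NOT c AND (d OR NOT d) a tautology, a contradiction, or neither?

NOT b AND (NOT (b OR b AND NOT b) OR c) AND NOT (NOT e AND e OR c) AND (d OR NOT NOT NOT d) AND e OR NOT b AND NOT c AND (d OR NOT d)
= NOT b AND (NOT b OR c) AND NOT (NOT e AND e OR c) AND (d OR NOT NOT NOT d) AND e OR NOT b AND NOT c AND (d OR NOT d)   [complement / identity]
= NOT b AND (NOT b OR c) AND NOT c AND (d OR NOT NOT NOT d) AND e OR NOT b AND NOT c AND (d OR NOT d)   [complement / identity]
= NOT b AND NOT c AND (d OR NOT NOT NOT d) AND e OR NOT b AND NOT c AND (d OR NOT d)   [absorption]
= NOT b AND NOT c AND (d OR NOT d) AND e OR NOT b AND NOT c AND (d OR NOT d)   [double negation]
= NOT b AND NOT c AND (d OR NOT d)   [absorption]
= NOT b AND NOT c   [complement / identity]
This depends on b, c, so it is not a constant.

neither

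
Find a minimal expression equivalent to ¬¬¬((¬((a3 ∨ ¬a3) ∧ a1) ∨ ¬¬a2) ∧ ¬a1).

¬¬¬((¬((a3 ∨ ¬a3) ∧ a1) ∨ ¬¬a2) ∧ ¬a1)
= ¬¬¬((¬a1 ∨ ¬¬a2) ∧ ¬a1)   (complement / identity)
= ¬¬¬((¬a1 ∨ a2) ∧ ¬a1)   (double negation)
= ¬¬¬¬a1   (absorption)
= ¬¬a1   (double negation)
= a1   (double negation)

a1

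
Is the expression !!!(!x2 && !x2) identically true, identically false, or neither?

neither

!!!(!x2 && !x2)
= !(!x2 && !x2)   [double negation]
= !!x2   [idempotence]
= x2   [double negation]
This depends on x2, so it is not a constant.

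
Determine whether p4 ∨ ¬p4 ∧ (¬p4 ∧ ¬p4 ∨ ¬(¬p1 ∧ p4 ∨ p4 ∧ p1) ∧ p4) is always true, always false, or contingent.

p4 ∨ ¬p4 ∧ (¬p4 ∧ ¬p4 ∨ ¬(¬p1 ∧ p4 ∨ p4 ∧ p1) ∧ p4)
= p4 ∨ ¬p4 ∧ (¬p4 ∧ ¬p4 ∨ ¬p4 ∧ p4)
= p4 ∨ ¬p4 ∧ ¬p4
= p4 ∨ ¬p4
= True

always true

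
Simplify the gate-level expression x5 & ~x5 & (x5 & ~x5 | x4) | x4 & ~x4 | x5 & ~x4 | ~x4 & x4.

x5 & ~x5 & (x5 & ~x5 | x4) | x4 & ~x4 | x5 & ~x4 | ~x4 & x4
= x5 & ~x5 & (x5 & ~x5 | x4) | x4 & ~x4 | x5 & ~x4   (complement / identity)
= x5 & ~x5 | x4 & ~x4 | x5 & ~x4   (absorption)
= x4 & ~x4 | x5 & ~x4   (complement / identity)
= x5 & ~x4   (complement / identity)

x5 & ~x4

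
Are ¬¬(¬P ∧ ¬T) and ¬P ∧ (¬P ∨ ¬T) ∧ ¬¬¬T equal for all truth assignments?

E1: ¬¬(¬P ∧ ¬T)
    = ¬P ∧ ¬T   — double negation
E2: ¬P ∧ (¬P ∨ ¬T) ∧ ¬¬¬T
    = ¬P ∧ (¬P ∨ ¬T) ∧ ¬T   — double negation
    = ¬P ∧ ¬T   — absorption
Both reduce to ¬P ∧ ¬T, so they are equivalent.

Yes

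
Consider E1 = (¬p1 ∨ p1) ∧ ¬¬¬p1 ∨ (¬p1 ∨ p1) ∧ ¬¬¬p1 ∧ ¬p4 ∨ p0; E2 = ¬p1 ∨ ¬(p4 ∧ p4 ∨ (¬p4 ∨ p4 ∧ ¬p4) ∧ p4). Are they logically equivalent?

E1: (¬p1 ∨ p1) ∧ ¬¬¬p1 ∨ (¬p1 ∨ p1) ∧ ¬¬¬p1 ∧ ¬p4 ∨ p0
    = (¬p1 ∨ p1) ∧ ¬¬¬p1 ∨ p0   — absorption
    = ¬¬¬p1 ∨ p0   — complement / identity
    = ¬p1 ∨ p0   — double negation
E2: ¬p1 ∨ ¬(p4 ∧ p4 ∨ (¬p4 ∨ p4 ∧ ¬p4) ∧ p4)
    = ¬p1 ∨ ¬(p4 ∧ p4 ∨ ¬p4 ∧ p4)   — complement / identity
    = ¬p1 ∨ ¬p4   — distribution
These differ: at p0=1, p1=1, p4=1, E1 = 1 but E2 = 0.

No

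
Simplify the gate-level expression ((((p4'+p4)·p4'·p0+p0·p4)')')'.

((((p4'+p4)·p4'·p0+p0·p4)')')'
= (((p4'·p0+p0·p4)')')'   — complement / identity
= ((p0')')'   — distribution
= p0'   — double negation

p0'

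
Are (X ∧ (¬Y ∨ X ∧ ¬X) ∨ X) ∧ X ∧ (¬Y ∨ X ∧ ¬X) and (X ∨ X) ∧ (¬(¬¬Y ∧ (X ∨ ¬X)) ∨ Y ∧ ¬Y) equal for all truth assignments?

Yes

E1: (X ∧ (¬Y ∨ X ∧ ¬X) ∨ X) ∧ X ∧ (¬Y ∨ X ∧ ¬X)
    = X ∧ (¬Y ∨ X ∧ ¬X)   [absorption]
    = X ∧ ¬Y   [complement / identity]
E2: (X ∨ X) ∧ (¬(¬¬Y ∧ (X ∨ ¬X)) ∨ Y ∧ ¬Y)
    = (X ∨ X) ∧ ¬(¬¬Y ∧ (X ∨ ¬X))   [complement / identity]
    = (X ∨ X) ∧ ¬¬¬Y   [complement / identity]
    = X ∧ ¬¬¬Y   [idempotence]
    = X ∧ ¬Y   [double negation]
Both reduce to X ∧ ¬Y, so they are equivalent.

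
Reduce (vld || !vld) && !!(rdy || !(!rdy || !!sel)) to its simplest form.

(vld || !vld) && !!(rdy || !(!rdy || !!sel))
= (vld || !vld) && !!(rdy || rdy && !sel)   (De Morgan)
= !!(rdy || rdy && !sel)   (complement / identity)
= !!rdy   (absorption)
= rdy   (double negation)

rdy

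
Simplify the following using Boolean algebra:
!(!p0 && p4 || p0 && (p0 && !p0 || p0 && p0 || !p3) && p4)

!(!p0 && p4 || p0 && (p0 && !p0 || p0 && p0 || !p3) && p4)
= !(!p0 && p4 || p0 && (p0 || !p3) && p4)
= !(!p0 && p4 || p0 && p4)
= !p4

!p4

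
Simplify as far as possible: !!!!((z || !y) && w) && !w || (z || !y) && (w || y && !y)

!!!!((z || !y) && w) && !w || (z || !y) && (w || y && !y)
= !!!!((z || !y) && w) && !w || (z || !y) && w   (complement / identity)
= !!((z || !y) && w) && !w || (z || !y) && w   (double negation)
= (z || !y) && w && !w || (z || !y) && w   (double negation)
= (z || !y) && w   (absorption)

(z || !y) && w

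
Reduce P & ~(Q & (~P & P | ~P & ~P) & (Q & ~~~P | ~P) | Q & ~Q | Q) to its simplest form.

P & ~Q

P & ~(Q & (~P & P | ~P & ~P) & (Q & ~~~P | ~P) | Q & ~Q | Q)
= P & ~(Q & ~P & (Q & ~~~P | ~P) | Q & ~Q | Q)   [distribution]
= P & ~(Q & ~P & (Q & ~~~P | ~P) | Q)   [complement / identity]
= P & ~(Q & ~P & (Q & ~P | ~P) | Q)   [double negation]
= P & ~(Q & ~P | Q)   [absorption]
= P & ~Q   [absorption]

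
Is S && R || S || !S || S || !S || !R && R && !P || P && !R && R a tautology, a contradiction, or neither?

tautology

S && R || S || !S || S || !S || !R && R && !P || P && !R && R
= S && R || S || !S || S || !S || !R && R   — distribution
= S || !S || S || !S || !R && R   — absorption
= S || !S || !R && R   — idempotence
= S || !S   — complement / identity
= true   — complement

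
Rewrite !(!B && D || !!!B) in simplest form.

B

!(!B && D || !!!B)
= !(!B && D || !B)   (double negation)
= !!B   (absorption)
= B   (double negation)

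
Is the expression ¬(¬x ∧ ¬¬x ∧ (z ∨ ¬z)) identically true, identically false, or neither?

identically true

¬(¬x ∧ ¬¬x ∧ (z ∨ ¬z))
= ¬(¬x ∧ ¬¬x)
= x ∨ ¬x
= True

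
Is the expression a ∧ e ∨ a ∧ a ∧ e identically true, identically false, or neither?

a ∧ e ∨ a ∧ a ∧ e
= a ∧ e ∨ a ∧ e   — idempotence
= a ∧ e   — idempotence
This depends on a, e, so it is not a constant.

neither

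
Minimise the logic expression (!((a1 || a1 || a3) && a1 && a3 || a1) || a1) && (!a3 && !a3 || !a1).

!a3 || !a1

(!((a1 || a1 || a3) && a1 && a3 || a1) || a1) && (!a3 && !a3 || !a1)
= (!((a1 || a3) && a1 && a3 || a1) || a1) && (!a3 && !a3 || !a1)   — idempotence
= (!((a1 || a3) && a1 && a3 || a1) || a1) && (!a3 || !a1)   — idempotence
= (!(a1 && a3 || a1) || a1) && (!a3 || !a1)   — absorption
= (!a1 || a1) && (!a3 || !a1)   — absorption
= !a3 || !a1   — complement / identity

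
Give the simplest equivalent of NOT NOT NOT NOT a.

NOT NOT NOT NOT a
= NOT NOT a   — double negation
= a   — double negation

a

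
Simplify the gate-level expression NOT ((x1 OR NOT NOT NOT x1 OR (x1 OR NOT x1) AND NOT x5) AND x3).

NOT x3

NOT ((x1 OR NOT NOT NOT x1 OR (x1 OR NOT x1) AND NOT x5) AND x3)
= NOT ((x1 OR NOT x1 OR (x1 OR NOT x1) AND NOT x5) AND x3)   — double negation
= NOT ((x1 OR NOT x1) AND x3)   — absorption
= NOT x3   — complement / identity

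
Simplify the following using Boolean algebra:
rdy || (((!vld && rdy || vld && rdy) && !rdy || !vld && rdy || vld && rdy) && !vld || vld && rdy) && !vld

rdy || (((!vld && rdy || vld && rdy) && !rdy || !vld && rdy || vld && rdy) && !vld || vld && rdy) && !vld
= rdy || ((!vld && rdy || vld && rdy) && !vld || vld && rdy) && !vld   — absorption
= rdy || (rdy && !vld || vld && rdy) && !vld   — distribution
= rdy || rdy && !vld   — distribution
= rdy   — absorption

rdy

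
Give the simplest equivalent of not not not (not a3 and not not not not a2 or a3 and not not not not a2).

not not not (not a3 and not not not not a2 or a3 and not not not not a2)
= not not not not not not not a2   (distribution)
= not not not not not a2   (double negation)
= not not not a2   (double negation)
= not a2   (double negation)

not a2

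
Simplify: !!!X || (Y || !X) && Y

!!!X || (Y || !X) && Y
= !!!X || Y
= !X || Y

!X || Y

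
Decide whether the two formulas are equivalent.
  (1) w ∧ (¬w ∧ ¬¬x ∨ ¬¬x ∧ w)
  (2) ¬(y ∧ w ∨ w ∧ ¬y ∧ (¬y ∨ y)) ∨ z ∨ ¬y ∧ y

No

E1: w ∧ (¬w ∧ ¬¬x ∨ ¬¬x ∧ w)
    = w ∧ ¬¬x   — distribution
    = w ∧ x   — double negation
E2: ¬(y ∧ w ∨ w ∧ ¬y ∧ (¬y ∨ y)) ∨ z ∨ ¬y ∧ y
    = ¬(y ∧ w ∨ w ∧ ¬y ∧ (¬y ∨ y)) ∨ z   — complement / identity
    = ¬(y ∧ w ∨ w ∧ ¬y) ∨ z   — complement / identity
    = ¬w ∨ z   — distribution
These differ: at w=0, x=0, y=0, z=1, E1 = 0 but E2 = 1.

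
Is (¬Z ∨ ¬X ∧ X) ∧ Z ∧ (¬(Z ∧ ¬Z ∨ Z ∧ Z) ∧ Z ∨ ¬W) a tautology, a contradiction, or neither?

contradiction

(¬Z ∨ ¬X ∧ X) ∧ Z ∧ (¬(Z ∧ ¬Z ∨ Z ∧ Z) ∧ Z ∨ ¬W)
= (¬Z ∨ ¬X ∧ X) ∧ Z ∧ (¬Z ∧ Z ∨ ¬W)   [distribution]
= ¬Z ∧ Z ∧ (¬Z ∧ Z ∨ ¬W)   [complement / identity]
= ¬Z ∧ Z   [absorption]
= False   [complement]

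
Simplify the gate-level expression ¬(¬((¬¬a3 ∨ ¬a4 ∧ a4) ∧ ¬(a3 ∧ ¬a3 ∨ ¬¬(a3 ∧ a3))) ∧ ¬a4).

a4

¬(¬((¬¬a3 ∨ ¬a4 ∧ a4) ∧ ¬(a3 ∧ ¬a3 ∨ ¬¬(a3 ∧ a3))) ∧ ¬a4)
= ¬(¬(¬¬a3 ∧ ¬(a3 ∧ ¬a3 ∨ ¬¬(a3 ∧ a3))) ∧ ¬a4)   [complement / identity]
= ¬¬a3 ∧ ¬(a3 ∧ ¬a3 ∨ ¬¬(a3 ∧ a3)) ∨ a4   [De Morgan]
= ¬¬a3 ∧ ¬(a3 ∧ ¬a3 ∨ a3 ∧ a3) ∨ a4   [double negation]
= ¬¬a3 ∧ ¬a3 ∨ a4   [distribution]
= a3 ∧ ¬a3 ∨ a4   [double negation]
= a4   [complement / identity]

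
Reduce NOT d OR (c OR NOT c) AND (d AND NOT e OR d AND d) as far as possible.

NOT d OR (c OR NOT c) AND (d AND NOT e OR d AND d)
= NOT d OR (c OR NOT c) AND (d AND NOT e OR d)
= NOT d OR (c OR NOT c) AND d
= NOT d OR d
= TRUE

TRUE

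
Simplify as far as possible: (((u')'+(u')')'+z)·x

(u'+z)·x

(((u')'+(u')')'+z)·x
= (((u')')'+z)·x   (idempotence)
= (u'+z)·x   (double negation)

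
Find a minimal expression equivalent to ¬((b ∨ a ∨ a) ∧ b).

¬b

¬((b ∨ a ∨ a) ∧ b)
= ¬((b ∨ a) ∧ b)   (idempotence)
= ¬b   (absorption)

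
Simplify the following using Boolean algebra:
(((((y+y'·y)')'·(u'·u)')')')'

y'

(((((y+y'·y)')'·(u'·u)')')')'
= (((y+y'·y)')'·(u'·u)')'   [double negation]
= (y+y'·y)'+u'·u   [De Morgan]
= y'+u'·u   [complement / identity]
= y'   [complement / identity]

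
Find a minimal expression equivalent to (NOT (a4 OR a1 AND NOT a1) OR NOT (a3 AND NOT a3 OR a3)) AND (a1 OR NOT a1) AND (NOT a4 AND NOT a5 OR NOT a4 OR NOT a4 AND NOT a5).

(NOT (a4 OR a1 AND NOT a1) OR NOT (a3 AND NOT a3 OR a3)) AND (a1 OR NOT a1) AND (NOT a4 AND NOT a5 OR NOT a4 OR NOT a4 AND NOT a5)
= (NOT (a4 OR a1 AND NOT a1) OR NOT (a3 AND NOT a3 OR a3)) AND (a1 OR NOT a1) AND (NOT a4 OR NOT a4 AND NOT a5)   — absorption
= (NOT (a4 OR a1 AND NOT a1) OR NOT (a3 AND NOT a3 OR a3)) AND (NOT a4 OR NOT a4 AND NOT a5)   — complement / identity
= (NOT (a4 OR a1 AND NOT a1) OR NOT (a3 AND NOT a3 OR a3)) AND NOT a4   — absorption
= (NOT a4 OR NOT (a3 AND NOT a3 OR a3)) AND NOT a4   — complement / identity
= (NOT a4 OR NOT a3) AND NOT a4   — complement / identity
= NOT a4   — absorption

NOT a4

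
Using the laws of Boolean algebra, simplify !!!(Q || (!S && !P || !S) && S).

!!!(Q || (!S && !P || !S) && S)
= !!!(Q || !S && S)   — absorption
= !!!Q   — complement / identity
= !Q   — double negation

!Q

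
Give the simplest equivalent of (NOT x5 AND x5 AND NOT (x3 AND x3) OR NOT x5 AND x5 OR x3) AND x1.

(NOT x5 AND x5 AND NOT (x3 AND x3) OR NOT x5 AND x5 OR x3) AND x1
= (NOT x5 AND x5 AND NOT x3 OR NOT x5 AND x5 OR x3) AND x1   (idempotence)
= (NOT x5 AND x5 OR x3) AND x1   (absorption)
= x3 AND x1   (complement / identity)

x3 AND x1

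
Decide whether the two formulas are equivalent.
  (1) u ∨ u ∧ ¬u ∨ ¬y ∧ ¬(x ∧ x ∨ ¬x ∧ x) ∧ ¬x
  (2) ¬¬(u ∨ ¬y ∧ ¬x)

E1: u ∨ u ∧ ¬u ∨ ¬y ∧ ¬(x ∧ x ∨ ¬x ∧ x) ∧ ¬x
    = u ∨ u ∧ ¬u ∨ ¬y ∧ ¬x ∧ ¬x   [distribution]
    = u ∨ u ∧ ¬u ∨ ¬y ∧ ¬x   [idempotence]
    = u ∨ ¬y ∧ ¬x   [complement / identity]
E2: ¬¬(u ∨ ¬y ∧ ¬x)
    = u ∨ ¬y ∧ ¬x   [double negation]
Both reduce to u ∨ ¬y ∧ ¬x, so they are equivalent.

Yes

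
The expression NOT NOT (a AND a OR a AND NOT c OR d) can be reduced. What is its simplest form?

NOT NOT (a AND a OR a AND NOT c OR d)
= NOT NOT (a AND (a OR NOT c) OR d)   [distribution]
= NOT NOT (a OR d)   [absorption]
= a OR d   [double negation]

a OR d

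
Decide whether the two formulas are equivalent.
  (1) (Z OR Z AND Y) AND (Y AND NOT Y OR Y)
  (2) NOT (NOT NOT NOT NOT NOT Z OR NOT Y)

Yes

E1: (Z OR Z AND Y) AND (Y AND NOT Y OR Y)
    = Z AND (Y AND NOT Y OR Y)
    = Z AND Y
E2: NOT (NOT NOT NOT NOT NOT Z OR NOT Y)
    = NOT (NOT NOT NOT Z OR NOT Y)
    = NOT (NOT Z OR NOT Y)
    = Z AND Y
Both reduce to Z AND Y, so they are equivalent.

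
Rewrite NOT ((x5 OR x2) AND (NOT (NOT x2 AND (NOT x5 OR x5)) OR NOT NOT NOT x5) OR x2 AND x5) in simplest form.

NOT ((x5 OR x2) AND (NOT (NOT x2 AND (NOT x5 OR x5)) OR NOT NOT NOT x5) OR x2 AND x5)
= NOT ((x5 OR x2) AND (NOT NOT x2 OR NOT NOT NOT x5) OR x2 AND x5)   (complement / identity)
= NOT ((x5 OR x2) AND (x2 OR NOT NOT NOT x5) OR x2 AND x5)   (double negation)
= NOT ((x5 OR x2) AND (x2 OR NOT x5) OR x2 AND x5)   (double negation)
= NOT (x5 AND NOT x5 OR x2 OR x2 AND x5)   (distribution)
= NOT (x2 OR x2 AND x5)   (complement / identity)
= NOT x2   (absorption)

NOT x2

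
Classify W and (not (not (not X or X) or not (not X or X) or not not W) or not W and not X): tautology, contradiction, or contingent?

contradiction

W and (not (not (not X or X) or not (not X or X) or not not W) or not W and not X)
= W and (not (not (not X or X) or not not W) or not W and not X)
= W and ((not X or X) and not W or not W and not X)
= W and (not W or not W and not X)
= W and not W
= False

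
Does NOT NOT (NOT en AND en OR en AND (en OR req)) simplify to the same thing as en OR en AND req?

Yes

E1: NOT NOT (NOT en AND en OR en AND (en OR req))
    = NOT en AND en OR en AND (en OR req)   (double negation)
    = en AND (en OR req)   (complement / identity)
    = en   (absorption)
E2: en OR en AND req
    = en   (absorption)
Both reduce to en, so they are equivalent.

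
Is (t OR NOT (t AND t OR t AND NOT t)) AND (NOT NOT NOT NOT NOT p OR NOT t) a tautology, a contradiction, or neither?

neither

(t OR NOT (t AND t OR t AND NOT t)) AND (NOT NOT NOT NOT NOT p OR NOT t)
= (t OR NOT t) AND (NOT NOT NOT NOT NOT p OR NOT t)   (distribution)
= (t OR NOT t) AND (NOT NOT NOT p OR NOT t)   (double negation)
= NOT NOT NOT p OR NOT t   (complement / identity)
= NOT p OR NOT t   (double negation)
This depends on p, t, so it is not a constant.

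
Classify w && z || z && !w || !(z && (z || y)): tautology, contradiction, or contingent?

w && z || z && !w || !(z && (z || y))
= w && z || z && !w || !z   — absorption
= z || !z   — distribution
= true   — complement

tautology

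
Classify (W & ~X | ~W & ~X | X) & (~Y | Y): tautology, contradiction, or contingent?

(W & ~X | ~W & ~X | X) & (~Y | Y)
= (~X | X) & (~Y | Y)   [distribution]
= ~X | X   [complement / identity]
= 1   [complement]

tautology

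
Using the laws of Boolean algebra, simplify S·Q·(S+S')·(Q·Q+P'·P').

S·Q·(S+S')·(Q·Q+P'·P')
= S·Q·(Q·Q+P'·P')
= S·Q·(Q+P'·P')
= S·Q·(Q+P')
= S·Q

S·Q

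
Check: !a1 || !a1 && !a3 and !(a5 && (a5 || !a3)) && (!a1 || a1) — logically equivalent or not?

No

E1: !a1 || !a1 && !a3
    = !a1
E2: !(a5 && (a5 || !a3)) && (!a1 || a1)
    = !a5 && (!a1 || a1)
    = !a5
These differ: at a1=0, a3=0, a5=1, E1 = 1 but E2 = 0.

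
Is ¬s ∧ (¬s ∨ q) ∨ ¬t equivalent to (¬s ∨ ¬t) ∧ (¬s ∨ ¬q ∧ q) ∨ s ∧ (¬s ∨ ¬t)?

Yes

E1: ¬s ∧ (¬s ∨ q) ∨ ¬t
    = ¬s ∨ ¬t
E2: (¬s ∨ ¬t) ∧ (¬s ∨ ¬q ∧ q) ∨ s ∧ (¬s ∨ ¬t)
    = (¬s ∨ ¬t) ∧ ¬s ∨ s ∧ (¬s ∨ ¬t)
    = ¬s ∨ ¬t
Both reduce to ¬s ∨ ¬t, so they are equivalent.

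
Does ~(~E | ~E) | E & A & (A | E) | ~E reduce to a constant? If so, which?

~(~E | ~E) | E & A & (A | E) | ~E
= ~~E | E & A & (A | E) | ~E
= ~~E | E & A | ~E
= E | E & A | ~E
= E | ~E
= 1

yes, True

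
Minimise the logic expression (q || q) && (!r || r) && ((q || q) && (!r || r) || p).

(q || q) && (!r || r) && ((q || q) && (!r || r) || p)
= (q || q) && (!r || r)   (absorption)
= q || q   (complement / identity)
= q   (idempotence)

q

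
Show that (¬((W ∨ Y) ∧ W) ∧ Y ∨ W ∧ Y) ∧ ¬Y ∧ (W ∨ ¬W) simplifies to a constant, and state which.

(¬((W ∨ Y) ∧ W) ∧ Y ∨ W ∧ Y) ∧ ¬Y ∧ (W ∨ ¬W)
= (¬W ∧ Y ∨ W ∧ Y) ∧ ¬Y ∧ (W ∨ ¬W)   (absorption)
= Y ∧ ¬Y ∧ (W ∨ ¬W)   (distribution)
= Y ∧ ¬Y   (complement / identity)
= False   (complement)

False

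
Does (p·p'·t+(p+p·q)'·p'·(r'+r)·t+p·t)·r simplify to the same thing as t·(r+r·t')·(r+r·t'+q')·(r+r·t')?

E1: (p·p'·t+(p+p·q)'·p'·(r'+r)·t+p·t)·r
    = (p·p'·t+(p+p·q)'·p'·t+p·t)·r   — complement / identity
    = (p·p'·t+p'·p'·t+p·t)·r   — absorption
    = (p'·t+p·t)·r   — distribution
    = t·r   — distribution
E2: t·(r+r·t')·(r+r·t'+q')·(r+r·t')
    = t·(r+r·t')·(r+r·t')   — absorption
    = t·(r+r·t')   — idempotence
    = t·r   — absorption
Both reduce to t·r, so they are equivalent.

Yes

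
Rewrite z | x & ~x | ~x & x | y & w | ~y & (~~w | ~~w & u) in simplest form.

z | w

z | x & ~x | ~x & x | y & w | ~y & (~~w | ~~w & u)
= z | x & ~x | y & w | ~y & (~~w | ~~w & u)   [complement / identity]
= z | y & w | ~y & (~~w | ~~w & u)   [complement / identity]
= z | y & w | ~y & ~~w   [absorption]
= z | y & w | ~y & w   [double negation]
= z | w   [distribution]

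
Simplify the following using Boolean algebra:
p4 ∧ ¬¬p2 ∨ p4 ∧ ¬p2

p4 ∧ ¬¬p2 ∨ p4 ∧ ¬p2
= (¬¬p2 ∨ ¬p2) ∧ p4   — distribution
= (p2 ∨ ¬p2) ∧ p4   — double negation
= p4   — complement / identity

p4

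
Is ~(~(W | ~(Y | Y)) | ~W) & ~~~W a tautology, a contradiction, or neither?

contradiction

~(~(W | ~(Y | Y)) | ~W) & ~~~W
= ~(~(W | ~(Y | Y)) | ~W) & ~W   (double negation)
= (W | ~(Y | Y)) & W & ~W   (De Morgan)
= (W | ~Y) & W & ~W   (idempotence)
= W & ~W   (absorption)
= 0   (complement)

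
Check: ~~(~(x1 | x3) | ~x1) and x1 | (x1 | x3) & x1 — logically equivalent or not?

E1: ~~(~(x1 | x3) | ~x1)
    = ~((x1 | x3) & x1)   (De Morgan)
    = ~x1   (absorption)
E2: x1 | (x1 | x3) & x1
    = x1 | x1   (absorption)
    = x1   (idempotence)
These differ: at x1=0, x3=0, E1 = 1 but E2 = 0.

No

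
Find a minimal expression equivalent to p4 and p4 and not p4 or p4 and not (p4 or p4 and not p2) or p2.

p2

p4 and p4 and not p4 or p4 and not (p4 or p4 and not p2) or p2
= p4 and p4 and not p4 or p4 and not p4 or p2   [absorption]
= p4 and not p4 or p4 and not p4 or p2   [idempotence]
= p4 and not p4 or p2   [idempotence]
= p2   [complement / identity]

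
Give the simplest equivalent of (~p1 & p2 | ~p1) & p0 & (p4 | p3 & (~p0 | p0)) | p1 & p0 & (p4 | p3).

(~p1 & p2 | ~p1) & p0 & (p4 | p3 & (~p0 | p0)) | p1 & p0 & (p4 | p3)
= (~p1 & p2 | ~p1) & p0 & (p4 | p3) | p1 & p0 & (p4 | p3)   (complement / identity)
= ~p1 & p0 & (p4 | p3) | p1 & p0 & (p4 | p3)   (absorption)
= p0 & (p4 | p3)   (distribution)

p0 & (p4 | p3)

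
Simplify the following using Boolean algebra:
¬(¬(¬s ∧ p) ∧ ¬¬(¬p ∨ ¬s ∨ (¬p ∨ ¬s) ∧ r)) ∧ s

¬(¬(¬s ∧ p) ∧ ¬¬(¬p ∨ ¬s ∨ (¬p ∨ ¬s) ∧ r)) ∧ s
= (¬s ∧ p ∨ ¬(¬p ∨ ¬s ∨ (¬p ∨ ¬s) ∧ r)) ∧ s   — De Morgan
= (¬s ∧ p ∨ ¬(¬p ∨ ¬s)) ∧ s   — absorption
= (¬s ∧ p ∨ p ∧ s) ∧ s   — De Morgan
= p ∧ s   — distribution

p ∧ s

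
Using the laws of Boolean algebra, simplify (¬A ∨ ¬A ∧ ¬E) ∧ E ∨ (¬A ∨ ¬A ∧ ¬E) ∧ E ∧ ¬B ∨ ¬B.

(¬A ∨ ¬A ∧ ¬E) ∧ E ∨ (¬A ∨ ¬A ∧ ¬E) ∧ E ∧ ¬B ∨ ¬B
= (¬A ∨ ¬A ∧ ¬E) ∧ E ∨ ¬B   (absorption)
= ¬A ∧ E ∨ ¬B   (absorption)

¬A ∧ E ∨ ¬B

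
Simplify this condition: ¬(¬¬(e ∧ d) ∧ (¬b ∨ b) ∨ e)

¬(¬¬(e ∧ d) ∧ (¬b ∨ b) ∨ e)
= ¬(¬¬(e ∧ d) ∨ e)   [complement / identity]
= ¬(e ∧ d ∨ e)   [double negation]
= ¬e   [absorption]

¬e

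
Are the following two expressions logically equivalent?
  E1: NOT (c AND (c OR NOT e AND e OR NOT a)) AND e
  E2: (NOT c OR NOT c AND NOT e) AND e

Yes

E1: NOT (c AND (c OR NOT e AND e OR NOT a)) AND e
    = NOT (c AND (c OR NOT a)) AND e
    = NOT c AND e
E2: (NOT c OR NOT c AND NOT e) AND e
    = NOT c AND e
Both reduce to NOT c AND e, so they are equivalent.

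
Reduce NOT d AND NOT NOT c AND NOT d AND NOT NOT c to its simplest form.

NOT d AND c

NOT d AND NOT NOT c AND NOT d AND NOT NOT c
= NOT d AND NOT NOT c   (idempotence)
= NOT d AND c   (double negation)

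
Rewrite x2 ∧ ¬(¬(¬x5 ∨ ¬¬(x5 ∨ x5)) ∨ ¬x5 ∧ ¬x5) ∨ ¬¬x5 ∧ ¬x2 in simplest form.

x2 ∧ ¬(¬(¬x5 ∨ ¬¬(x5 ∨ x5)) ∨ ¬x5 ∧ ¬x5) ∨ ¬¬x5 ∧ ¬x2
= x2 ∧ ¬(¬(¬x5 ∨ ¬¬x5) ∨ ¬x5 ∧ ¬x5) ∨ ¬¬x5 ∧ ¬x2   — idempotence
= x2 ∧ ¬(x5 ∧ ¬x5 ∨ ¬x5 ∧ ¬x5) ∨ ¬¬x5 ∧ ¬x2   — De Morgan
= x2 ∧ ¬¬x5 ∨ ¬¬x5 ∧ ¬x2   — distribution
= ¬¬x5   — distribution
= x5   — double negation

x5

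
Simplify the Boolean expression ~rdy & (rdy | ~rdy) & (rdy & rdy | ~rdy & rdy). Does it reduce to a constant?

~rdy & (rdy | ~rdy) & (rdy & rdy | ~rdy & rdy)
= ~rdy & (rdy | ~rdy) & rdy   (distribution)
= ~rdy & rdy   (complement / identity)
= 0   (complement)

0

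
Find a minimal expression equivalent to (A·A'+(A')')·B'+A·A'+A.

A

(A·A'+(A')')·B'+A·A'+A
= (A·A'+A)·B'+A·A'+A   [double negation]
= A·A'+A   [absorption]
= A   [complement / identity]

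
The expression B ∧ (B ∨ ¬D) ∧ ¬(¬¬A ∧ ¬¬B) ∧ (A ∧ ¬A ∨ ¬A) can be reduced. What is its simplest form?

B ∧ ¬A

B ∧ (B ∨ ¬D) ∧ ¬(¬¬A ∧ ¬¬B) ∧ (A ∧ ¬A ∨ ¬A)
= B ∧ (B ∨ ¬D) ∧ ¬(¬¬A ∧ ¬¬B) ∧ ¬A
= B ∧ (B ∨ ¬D) ∧ (¬A ∨ ¬B) ∧ ¬A
= B ∧ (¬A ∨ ¬B) ∧ ¬A
= B ∧ ¬A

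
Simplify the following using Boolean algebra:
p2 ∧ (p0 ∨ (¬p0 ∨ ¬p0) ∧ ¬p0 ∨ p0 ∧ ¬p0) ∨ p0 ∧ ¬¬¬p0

p2

p2 ∧ (p0 ∨ (¬p0 ∨ ¬p0) ∧ ¬p0 ∨ p0 ∧ ¬p0) ∨ p0 ∧ ¬¬¬p0
= p2 ∧ (p0 ∨ ¬p0 ∧ ¬p0 ∨ p0 ∧ ¬p0) ∨ p0 ∧ ¬¬¬p0   — idempotence
= p2 ∧ (p0 ∨ ¬p0) ∨ p0 ∧ ¬¬¬p0   — distribution
= p2 ∧ (p0 ∨ ¬p0) ∨ p0 ∧ ¬p0   — double negation
= p2 ∨ p0 ∧ ¬p0   — complement / identity
= p2   — complement / identity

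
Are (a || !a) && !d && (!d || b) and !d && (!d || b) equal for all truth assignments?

E1: (a || !a) && !d && (!d || b)
    = !d && (!d || b)   [complement / identity]
    = !d   [absorption]
E2: !d && (!d || b)
    = !d   [absorption]
Both reduce to !d, so they are equivalent.

Yes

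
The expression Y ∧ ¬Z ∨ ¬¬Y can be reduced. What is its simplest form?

Y

Y ∧ ¬Z ∨ ¬¬Y
= Y ∧ ¬Z ∨ Y   [double negation]
= Y   [absorption]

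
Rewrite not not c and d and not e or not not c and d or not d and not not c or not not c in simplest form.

not not c and d and not e or not not c and d or not d and not not c or not not c
= not not c and d or not d and not not c or not not c   — absorption
= not not c or not not c   — distribution
= not not c   — idempotence
= c   — double negation

c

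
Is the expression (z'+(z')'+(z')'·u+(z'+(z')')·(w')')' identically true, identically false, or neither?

identically false

(z'+(z')'+(z')'·u+(z'+(z')')·(w')')'
= (z'+(z')'+(z')'·u+(z'+(z')')·w)'
= (z'+(z')'+(z'+(z')')·w)'
= (z'+(z')')'
= z·z'
= 0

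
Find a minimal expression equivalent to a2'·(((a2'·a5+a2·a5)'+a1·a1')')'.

a2'·a5'

a2'·(((a2'·a5+a2·a5)'+a1·a1')')'
= a2'·((a2'·a5+a2·a5)'+a1·a1')   (double negation)
= a2'·(a5'+a1·a1')   (distribution)
= a2'·a5'   (complement / identity)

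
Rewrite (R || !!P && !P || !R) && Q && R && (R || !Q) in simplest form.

Q && R

(R || !!P && !P || !R) && Q && R && (R || !Q)
= (R || !!P && !P || !R) && Q && R   (absorption)
= (R || P && !P || !R) && Q && R   (double negation)
= (R || !R) && Q && R   (complement / identity)
= Q && R   (complement / identity)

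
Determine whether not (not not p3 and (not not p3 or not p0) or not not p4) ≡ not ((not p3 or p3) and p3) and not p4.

Yes

E1: not (not not p3 and (not not p3 or not p0) or not not p4)
    = not (not not p3 or not not p4)   — absorption
    = not p3 and not p4   — De Morgan
E2: not ((not p3 or p3) and p3) and not p4
    = not p3 and not p4   — complement / identity
Both reduce to not p3 and not p4, so they are equivalent.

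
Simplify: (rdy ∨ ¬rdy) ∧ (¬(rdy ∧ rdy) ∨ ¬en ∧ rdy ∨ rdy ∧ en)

True

(rdy ∨ ¬rdy) ∧ (¬(rdy ∧ rdy) ∨ ¬en ∧ rdy ∨ rdy ∧ en)
= ¬(rdy ∧ rdy) ∨ ¬en ∧ rdy ∨ rdy ∧ en
= ¬(rdy ∧ rdy) ∨ rdy
= ¬rdy ∨ rdy
= True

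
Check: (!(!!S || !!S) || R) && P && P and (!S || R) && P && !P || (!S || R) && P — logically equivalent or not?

Yes

E1: (!(!!S || !!S) || R) && P && P
    = (!(!!S || !!S) || R) && P   [idempotence]
    = (!S && !S || R) && P   [De Morgan]
    = (!S || R) && P   [idempotence]
E2: (!S || R) && P && !P || (!S || R) && P
    = (!S || R) && P   [absorption]
Both reduce to (!S || R) && P, so they are equivalent.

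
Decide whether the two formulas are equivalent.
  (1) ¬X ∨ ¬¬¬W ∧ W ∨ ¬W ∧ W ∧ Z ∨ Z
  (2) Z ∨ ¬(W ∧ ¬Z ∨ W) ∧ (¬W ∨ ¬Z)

No

E1: ¬X ∨ ¬¬¬W ∧ W ∨ ¬W ∧ W ∧ Z ∨ Z
    = ¬X ∨ ¬W ∧ W ∨ ¬W ∧ W ∧ Z ∨ Z
    = ¬X ∨ ¬W ∧ W ∨ Z
    = ¬X ∨ Z
E2: Z ∨ ¬(W ∧ ¬Z ∨ W) ∧ (¬W ∨ ¬Z)
    = Z ∨ ¬W ∧ (¬W ∨ ¬Z)
    = Z ∨ ¬W
These differ: at W=1, X=0, Z=0, E1 = 1 but E2 = 0.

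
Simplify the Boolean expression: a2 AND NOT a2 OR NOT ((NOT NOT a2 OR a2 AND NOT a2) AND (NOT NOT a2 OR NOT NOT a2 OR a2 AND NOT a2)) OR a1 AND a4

NOT a2 OR a1 AND a4

a2 AND NOT a2 OR NOT ((NOT NOT a2 OR a2 AND NOT a2) AND (NOT NOT a2 OR NOT NOT a2 OR a2 AND NOT a2)) OR a1 AND a4
= a2 AND NOT a2 OR NOT ((NOT NOT a2 OR a2 AND NOT a2) AND (NOT NOT a2 OR a2 AND NOT a2)) OR a1 AND a4   [idempotence]
= a2 AND NOT a2 OR NOT (NOT NOT a2 OR a2 AND NOT a2) OR a1 AND a4   [idempotence]
= a2 AND NOT a2 OR NOT NOT NOT a2 OR a1 AND a4   [complement / identity]
= NOT NOT NOT a2 OR a1 AND a4   [complement / identity]
= NOT a2 OR a1 AND a4   [double negation]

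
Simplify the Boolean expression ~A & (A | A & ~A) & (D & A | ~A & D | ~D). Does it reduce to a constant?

0

~A & (A | A & ~A) & (D & A | ~A & D | ~D)
= ~A & (A | A & ~A) & (D | ~D)   [distribution]
= ~A & A & (D | ~D)   [complement / identity]
= ~A & A   [complement / identity]
= 0   [complement]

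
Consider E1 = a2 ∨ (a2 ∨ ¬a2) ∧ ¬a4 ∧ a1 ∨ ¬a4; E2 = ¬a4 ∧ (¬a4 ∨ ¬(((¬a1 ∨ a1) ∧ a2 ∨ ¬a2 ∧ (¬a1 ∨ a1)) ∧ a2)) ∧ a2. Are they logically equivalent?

No

E1: a2 ∨ (a2 ∨ ¬a2) ∧ ¬a4 ∧ a1 ∨ ¬a4
    = a2 ∨ ¬a4 ∧ a1 ∨ ¬a4   — complement / identity
    = a2 ∨ ¬a4   — absorption
E2: ¬a4 ∧ (¬a4 ∨ ¬(((¬a1 ∨ a1) ∧ a2 ∨ ¬a2 ∧ (¬a1 ∨ a1)) ∧ a2)) ∧ a2
    = ¬a4 ∧ (¬a4 ∨ ¬((¬a1 ∨ a1) ∧ a2)) ∧ a2   — distribution
    = ¬a4 ∧ (¬a4 ∨ ¬a2) ∧ a2   — complement / identity
    = ¬a4 ∧ a2   — absorption
These differ: at a1=0, a2=0, a4=0, E1 = 1 but E2 = 0.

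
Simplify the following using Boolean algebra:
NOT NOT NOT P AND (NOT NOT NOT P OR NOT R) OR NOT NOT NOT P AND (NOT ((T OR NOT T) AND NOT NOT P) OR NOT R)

NOT P

NOT NOT NOT P AND (NOT NOT NOT P OR NOT R) OR NOT NOT NOT P AND (NOT ((T OR NOT T) AND NOT NOT P) OR NOT R)
= NOT NOT NOT P AND (NOT NOT NOT P OR NOT R) OR NOT NOT NOT P AND (NOT NOT NOT P OR NOT R)   — complement / identity
= NOT NOT NOT P AND (NOT NOT NOT P OR NOT R)   — idempotence
= NOT NOT NOT P   — absorption
= NOT P   — double negation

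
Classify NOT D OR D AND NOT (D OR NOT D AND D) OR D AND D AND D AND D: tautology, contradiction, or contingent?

NOT D OR D AND NOT (D OR NOT D AND D) OR D AND D AND D AND D
= NOT D OR D AND NOT (D OR NOT D AND D) OR D AND D AND D   (idempotence)
= NOT D OR D AND NOT (D OR NOT D AND D) OR D AND D   (idempotence)
= NOT D OR D AND NOT D OR D AND D   (complement / identity)
= NOT D OR D   (distribution)
= TRUE   (complement)

tautology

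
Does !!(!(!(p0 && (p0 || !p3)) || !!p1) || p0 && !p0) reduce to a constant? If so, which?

no

!!(!(!(p0 && (p0 || !p3)) || !!p1) || p0 && !p0)
= !!(p0 && (p0 || !p3) && !p1 || p0 && !p0)   [De Morgan]
= !!(p0 && (p0 || !p3) && !p1)   [complement / identity]
= !!(p0 && !p1)   [absorption]
= p0 && !p1   [double negation]
This depends on p0, p1, so it is not a constant.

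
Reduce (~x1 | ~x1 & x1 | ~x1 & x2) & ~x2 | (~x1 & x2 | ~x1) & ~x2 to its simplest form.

(~x1 | ~x1 & x1 | ~x1 & x2) & ~x2 | (~x1 & x2 | ~x1) & ~x2
= (~x1 | ~x1 & x2) & ~x2 | (~x1 & x2 | ~x1) & ~x2   (complement / identity)
= ~x1 & ~x2 | (~x1 & x2 | ~x1) & ~x2   (absorption)
= ~x1 & ~x2 | ~x1 & ~x2   (absorption)
= ~x1 & ~x2   (idempotence)

~x1 & ~x2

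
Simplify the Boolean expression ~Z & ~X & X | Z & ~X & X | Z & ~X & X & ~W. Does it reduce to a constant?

~Z & ~X & X | Z & ~X & X | Z & ~X & X & ~W
= ~Z & ~X & X | Z & ~X & X   (absorption)
= ~X & X   (distribution)
= 0   (complement)

0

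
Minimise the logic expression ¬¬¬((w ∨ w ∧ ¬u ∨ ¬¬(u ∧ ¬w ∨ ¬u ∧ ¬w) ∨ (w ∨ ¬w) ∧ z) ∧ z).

¬z

¬¬¬((w ∨ w ∧ ¬u ∨ ¬¬(u ∧ ¬w ∨ ¬u ∧ ¬w) ∨ (w ∨ ¬w) ∧ z) ∧ z)
= ¬¬¬((w ∨ ¬¬(u ∧ ¬w ∨ ¬u ∧ ¬w) ∨ (w ∨ ¬w) ∧ z) ∧ z)   [absorption]
= ¬((w ∨ ¬¬(u ∧ ¬w ∨ ¬u ∧ ¬w) ∨ (w ∨ ¬w) ∧ z) ∧ z)   [double negation]
= ¬((w ∨ ¬¬¬w ∨ (w ∨ ¬w) ∧ z) ∧ z)   [distribution]
= ¬((w ∨ ¬w ∨ (w ∨ ¬w) ∧ z) ∧ z)   [double negation]
= ¬((w ∨ ¬w) ∧ z)   [absorption]
= ¬z   [complement / identity]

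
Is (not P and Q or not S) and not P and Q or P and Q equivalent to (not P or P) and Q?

Yes

E1: (not P and Q or not S) and not P and Q or P and Q
    = not P and Q or P and Q   — absorption
    = Q   — distribution
E2: (not P or P) and Q
    = Q   — complement / identity
Both reduce to Q, so they are equivalent.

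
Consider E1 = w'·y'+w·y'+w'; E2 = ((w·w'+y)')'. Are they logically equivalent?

E1: w'·y'+w·y'+w'
    = y'+w'   — distribution
E2: ((w·w'+y)')'
    = (y')'   — complement / identity
    = y   — double negation
These differ: at w=1, y=0, E1 = 1 but E2 = 0.

No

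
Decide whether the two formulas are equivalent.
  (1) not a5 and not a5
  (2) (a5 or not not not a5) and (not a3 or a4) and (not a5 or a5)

No

E1: not a5 and not a5
    = not a5   — idempotence
E2: (a5 or not not not a5) and (not a3 or a4) and (not a5 or a5)
    = (a5 or not a5) and (not a3 or a4) and (not a5 or a5)   — double negation
    = (a5 or not a5) and (not a3 or a4)   — complement / identity
    = not a3 or a4   — complement / identity
These differ: at a3=0, a4=0, a5=1, E1 = 0 but E2 = 1.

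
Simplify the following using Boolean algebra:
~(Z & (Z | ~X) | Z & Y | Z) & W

~Z & W

~(Z & (Z | ~X) | Z & Y | Z) & W
= ~(Z | Z & Y | Z) & W
= ~(Z | Z) & W
= ~Z & W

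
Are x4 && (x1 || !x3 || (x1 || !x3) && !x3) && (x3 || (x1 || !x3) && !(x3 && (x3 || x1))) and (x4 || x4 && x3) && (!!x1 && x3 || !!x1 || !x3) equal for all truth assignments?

Yes

E1: x4 && (x1 || !x3 || (x1 || !x3) && !x3) && (x3 || (x1 || !x3) && !(x3 && (x3 || x1)))
    = x4 && (x1 || !x3 || (x1 || !x3) && !x3) && (x3 || (x1 || !x3) && !x3)   — absorption
    = x4 && ((x1 || !x3) && !x3 || (x1 || !x3) && x3)   — distribution
    = x4 && (x1 || !x3)   — distribution
E2: (x4 || x4 && x3) && (!!x1 && x3 || !!x1 || !x3)
    = (x4 || x4 && x3) && (!!x1 || !x3)   — absorption
    = x4 && (!!x1 || !x3)   — absorption
    = x4 && (x1 || !x3)   — double negation
Both reduce to x4 && (x1 || !x3), so they are equivalent.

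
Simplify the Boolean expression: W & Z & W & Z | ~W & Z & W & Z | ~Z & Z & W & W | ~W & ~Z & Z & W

Z & W

W & Z & W & Z | ~W & Z & W & Z | ~Z & Z & W & W | ~W & ~Z & Z & W
= W & Z & W & Z | ~W & Z & W & Z | ~Z & Z & W   (distribution)
= Z & W & Z | ~Z & Z & W   (distribution)
= Z & W   (distribution)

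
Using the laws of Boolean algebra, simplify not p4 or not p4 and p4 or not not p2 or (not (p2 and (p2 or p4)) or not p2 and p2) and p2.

not p4 or not p4 and p4 or not not p2 or (not (p2 and (p2 or p4)) or not p2 and p2) and p2
= not p4 or not not p2 or (not (p2 and (p2 or p4)) or not p2 and p2) and p2
= not p4 or not not p2 or not (p2 and (p2 or p4)) and p2
= not p4 or not not p2 or not p2 and p2
= not p4 or p2 or not p2 and p2
= not p4 or p2

not p4 or p2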